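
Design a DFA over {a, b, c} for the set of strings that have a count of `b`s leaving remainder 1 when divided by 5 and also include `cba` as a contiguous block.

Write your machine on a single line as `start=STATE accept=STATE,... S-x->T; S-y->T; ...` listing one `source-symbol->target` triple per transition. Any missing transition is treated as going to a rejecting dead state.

start=S0; accept=S9; S0-a->S0; S0-b->S1; S0-c->S2; S1-a->S1; S1-b->S3; S1-c->S4; S2-a->S0; S2-b->S5; S2-c->S2; S3-a->S3; S3-b->S6; S3-c->S7; S4-a->S1; S4-b->S8; S4-c->S4; S5-a->S9; S5-b->S3; S5-c->S4; S6-a->S6; S6-b->S10; S6-c->S11; S7-a->S3; S7-b->S12; S7-c->S7; S8-a->S13; S8-b->S6; S8-c->S7; S9-a->S9; S9-b->S13; S9-c->S9; S10-a->S10; S10-b->S0; S10-c->S14; S11-a->S6; S11-b->S15; S11-c->S11; S12-a->S16; S12-b->S10; S12-c->S11; S13-a->S13; S13-b->S16; S13-c->S13; S14-a->S10; S14-b->S17; S14-c->S14; S15-a->S18; S15-b->S0; S15-c->S14; S16-a->S16; S16-b->S18; S16-c->S16; S17-a->S19; S17-b->S1; S17-c->S2; S18-a->S18; S18-b->S19; S18-c->S18; S19-a->S19; S19-b->S9; S19-c->S19

Run two small machines in parallel and take their product. The first has 5 states tracking the count of `b`s modulo 5; the second has 4 states tracking whether and how much of `cba` has been seen. A product state is a pair (one from each), accepting exactly when both do.
20 states suffice.
          a    b    c  
>  S0     S0   S1   S2 
   S1     S1   S3   S4 
   S2     S0   S5   S2 
   S3     S3   S6   S7 
   S4     S1   S8   S4 
   S5     S9   S3   S4 
   S6     S6  S10  S11 
   S7     S3  S12   S7 
   S8    S13   S6   S7 
 * S9     S9  S13   S9 
   S10   S10   S0  S14 
   S11    S6  S15  S11 
   S12   S16  S10  S11 
   S13   S13  S16  S13 
   S14   S10  S17  S14 
   S15   S18   S0  S14 
   S16   S16  S18  S16 
   S17   S19   S1   S2 
   S18   S18  S19  S18 
   S19   S19   S9  S19 
(> = start, * = accepting)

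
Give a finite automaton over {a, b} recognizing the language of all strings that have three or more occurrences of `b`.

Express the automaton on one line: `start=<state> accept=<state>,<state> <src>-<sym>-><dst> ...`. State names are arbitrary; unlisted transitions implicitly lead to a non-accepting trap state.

start=S0 accept=S3,S4 S0-a->S0 S0-b->S1 S1-a->S1 S1-b->S2 S2-a->S2 S2-b->S3 S3-a->S3 S3-b->S4 S4-a->S4 S4-b->S4

Count `b`s, saturating at 4: states S0 through S3 mean 0 through 3 `b`s seen; S4 means more than 3. Each `b` increments (capped at S4); other symbols loop. Accept from {S3, S4}.
5 states suffice.
        a   b  
>  S0   S0  S1 
   S1   S1  S2 
   S2   S2  S3 
 * S3   S3  S4 
 * S4   S4  S4 
(> = start, * = accepting)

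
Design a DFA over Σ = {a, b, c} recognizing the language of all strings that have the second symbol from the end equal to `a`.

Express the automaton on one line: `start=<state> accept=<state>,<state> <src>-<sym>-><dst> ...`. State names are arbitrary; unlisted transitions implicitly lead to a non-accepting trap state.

start=s0 accept=s4,s5,s6 s0-a->s1 s0-b->s2 s0-c->s3 s1-a->s4 s1-b->s5 s1-c->s6 s2-a->s7 s2-b->s8 s2-c->s9 s3-a->s10 s3-b->s11 s3-c->s12 s4-a->s4 s4-b->s5 s4-c->s6 s5-a->s7 s5-b->s8 s5-c->s9 s6-a->s10 s6-b->s11 s6-c->s12 s7-a->s4 s7-b->s5 s7-c->s6 s8-a->s7 s8-b->s8 s8-c->s9 s9-a->s10 s9-b->s11 s9-c->s12 s10-a->s4 s10-b->s5 s10-c->s6 s11-a->s7 s11-b->s8 s11-c->s9 s12-a->s10 s12-b->s11 s12-c->s12

Because acceptance depends on a position counted from the end, the machine has to buffer the most recent 2 symbols. Make each state the string of the last up-to-2 symbols read; on input `x` shift the window left and append `x`. Accept when the buffered window has length 2 and begins with `a`.
A 13-state machine:
          a    b    c  
>  s0     s1   s2   s3 
   s1     s4   s5   s6 
   s2     s7   s8   s9 
   s3    s10  s11  s12 
 * s4     s4   s5   s6 
 * s5     s7   s8   s9 
 * s6    s10  s11  s12 
   s7     s4   s5   s6 
   s8     s7   s8   s9 
   s9    s10  s11  s12 
   s10    s4   s5   s6 
   s11    s7   s8   s9 
   s12   s10  s11  s12 
(> = start, * = accepting)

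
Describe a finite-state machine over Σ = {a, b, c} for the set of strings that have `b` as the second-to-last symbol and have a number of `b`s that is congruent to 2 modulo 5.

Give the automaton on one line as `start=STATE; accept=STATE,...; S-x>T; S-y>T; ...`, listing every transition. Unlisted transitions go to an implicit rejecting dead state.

Handle the two conditions separately and then intersect. The first has 13 states tracking the last 2 symbols read; the second has 5 states tracking the count of `b`s modulo 5. A product state is a pair (one from each), accepting exactly when both do. Equivalent product states are then merged.
A 9-state machine:
        a   b   c  
>  s0   s0  s1  s0 
   s1   s2  s3  s2 
   s2   s2  s4  s2 
 * s3   s5  s6  s5 
   s4   s5  s6  s5 
 * s5   s7  s6  s7 
   s6   s6  s8  s6 
   s7   s7  s6  s7 
   s8   s8  s0  s8 
(> = start, * = accepting)

start=s0; accept=s3,s5; s0-a>s0; s0-b>s1; s0-c>s0; s1-a>s2; s1-b>s3; s1-c>s2; s2-a>s2; s2-b>s4; s2-c>s2; s3-a>s5; s3-b>s6; s3-c>s5; s4-a>s5; s4-b>s6; s4-c>s5; s5-a>s7; s5-b>s6; s5-c>s7; s6-a>s6; s6-b>s8; s6-c>s6; s7-a>s7; s7-b>s6; s7-c>s7; s8-a>s8; s8-b>s0; s8-c>s8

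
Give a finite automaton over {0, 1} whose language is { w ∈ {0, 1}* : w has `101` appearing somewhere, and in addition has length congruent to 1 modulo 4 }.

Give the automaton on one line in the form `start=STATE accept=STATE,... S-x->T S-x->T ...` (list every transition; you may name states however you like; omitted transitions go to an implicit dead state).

Run two small machines in parallel and take their product. The first has 4 states tracking whether and how much of `101` has been seen; the second has 4 states tracking the input length modulo 4. A product state is a pair (one from each), accepting exactly when both do.
16 states suffice.
          0    1  
>  S0     S1   S2 
   S1     S3   S4 
   S2     S5   S4 
   S3     S6   S7 
   S4     S8   S7 
   S5     S6   S9 
   S6     S0  S10 
   S7    S11  S10 
   S8     S0  S12 
   S9    S12  S12 
   S10   S13   S2 
   S11    S1  S14 
   S12   S14  S14 
   S13    S3  S15 
 * S14   S15  S15 
   S15    S9   S9 
(> = start, * = accepting)

start=S0 accept=S14 S0-0->S1 S0-1->S2 S1-0->S3 S1-1->S4 S2-0->S5 S2-1->S4 S3-0->S6 S3-1->S7 S4-0->S8 S4-1->S7 S5-0->S6 S5-1->S9 S6-0->S0 S6-1->S10 S7-0->S11 S7-1->S10 S8-0->S0 S8-1->S12 S9-0->S12 S9-1->S12 S10-0->S13 S10-1->S2 S11-0->S1 S11-1->S14 S12-0->S14 S12-1->S14 S13-0->S3 S13-1->S15 S14-0->S15 S14-1->S15 S15-0->S9 S15-1->S9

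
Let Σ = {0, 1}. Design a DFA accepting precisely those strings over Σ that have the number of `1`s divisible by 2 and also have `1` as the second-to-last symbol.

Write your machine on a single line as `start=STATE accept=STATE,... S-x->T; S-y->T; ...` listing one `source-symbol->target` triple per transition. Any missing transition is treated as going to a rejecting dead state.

start=S0; accept=S3,S5; S0-0->S0; S0-1->S1; S1-0->S2; S1-1->S3; S2-0->S2; S2-1->S4; S3-0->S5; S3-1->S1; S4-0->S5; S4-1->S1; S5-0->S0; S5-1->S1

Build one automaton per condition and run them in lockstep. The first has 2 states tracking the count of `1`s modulo 2; the second has 7 states tracking the last 2 symbols read. A product state is a pair (one from each), accepting exactly when both do. Equivalent product states are then merged.
        0   1  
>  S0   S0  S1 
   S1   S2  S3 
   S2   S2  S4 
 * S3   S5  S1 
   S4   S5  S1 
 * S5   S0  S1 
(> = start, * = accepting)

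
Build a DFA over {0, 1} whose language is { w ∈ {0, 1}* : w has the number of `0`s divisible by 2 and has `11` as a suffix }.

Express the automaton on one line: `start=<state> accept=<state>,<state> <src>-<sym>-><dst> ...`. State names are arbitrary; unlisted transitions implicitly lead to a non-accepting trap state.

start=q0 accept=q4 q0-0->q1 q0-1->q2 q1-0->q0 q1-1->q3 q2-0->q1 q2-1->q4 q3-0->q0 q3-1->q5 q4-0->q1 q4-1->q4 q5-0->q0 q5-1->q5

Run two small machines in parallel and take their product. The first has 2 states tracking the count of `0`s modulo 2; the second has 3 states tracking how much of the suffix `11` has currently been matched. A product state is a pair (one from each), accepting exactly when both do.
6 states suffice.
        0   1  
>  q0   q1  q2 
   q1   q0  q3 
   q2   q1  q4 
   q3   q0  q5 
 * q4   q1  q4 
   q5   q0  q5 
(> = start, * = accepting)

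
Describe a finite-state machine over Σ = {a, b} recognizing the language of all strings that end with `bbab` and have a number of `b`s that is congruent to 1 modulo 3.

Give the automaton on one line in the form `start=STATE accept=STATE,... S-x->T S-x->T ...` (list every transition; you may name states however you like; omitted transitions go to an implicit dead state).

Handle the two conditions separately and then intersect. One (5 states) tracks how much of the suffix `bbab` has currently been matched; the other (3 states) tracks the count of `b`s modulo 3. Each combined state is a pair, one component from each; accept when both components accept. After merging equivalent states the machine shrinks.
With 7 states:
        a   b  
>  s0   s0  s1 
   s1   s1  s2 
   s2   s3  s4 
   s3   s3  s0 
   s4   s5  s1 
   s5   s0  s6 
 * s6   s1  s2 
(> = start, * = accepting)

start=s0 accept=s6 s0-a->s0 s0-b->s1 s1-a->s1 s1-b->s2 s2-a->s3 s2-b->s4 s3-a->s3 s3-b->s0 s4-a->s5 s4-b->s1 s5-a->s0 s5-b->s6 s6-a->s1 s6-b->s2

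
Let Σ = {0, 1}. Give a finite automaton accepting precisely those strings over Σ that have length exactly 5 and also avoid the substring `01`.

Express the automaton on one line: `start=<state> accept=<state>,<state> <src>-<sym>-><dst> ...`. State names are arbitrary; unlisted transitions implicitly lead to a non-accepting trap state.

start=q0 accept=q12,q14 q0-0->q1 q0-1->q2 q1-0->q3 q1-1->q4 q2-0->q3 q2-1->q5 q3-0->q6 q3-1->q7 q4-0->q7 q4-1->q7 q5-0->q6 q5-1->q8 q6-0->q9 q6-1->q10 q7-0->q10 q7-1->q10 q8-0->q9 q8-1->q11 q9-0->q12 q9-1->q13 q10-0->q13 q10-1->q13 q11-0->q12 q11-1->q14 q12-0->q15 q12-1->q16 q13-0->q16 q13-1->q16 q14-0->q15 q14-1->q17 q15-0->q15 q15-1->q16 q16-0->q16 q16-1->q16 q17-0->q15 q17-1->q17

Handle the two conditions separately and then intersect. The first has 7 states tracking the input length, saturating at 6; the second has 3 states tracking partial matches of the forbidden pattern `01`. A product state is a pair (one from each), accepting exactly when both do.
An 18-state machine:
          0    1  
>  q0     q1   q2 
   q1     q3   q4 
   q2     q3   q5 
   q3     q6   q7 
   q4     q7   q7 
   q5     q6   q8 
   q6     q9  q10 
   q7    q10  q10 
   q8     q9  q11 
   q9    q12  q13 
   q10   q13  q13 
   q11   q12  q14 
 * q12   q15  q16 
   q13   q16  q16 
 * q14   q15  q17 
   q15   q15  q16 
   q16   q16  q16 
   q17   q15  q17 
(> = start, * = accepting)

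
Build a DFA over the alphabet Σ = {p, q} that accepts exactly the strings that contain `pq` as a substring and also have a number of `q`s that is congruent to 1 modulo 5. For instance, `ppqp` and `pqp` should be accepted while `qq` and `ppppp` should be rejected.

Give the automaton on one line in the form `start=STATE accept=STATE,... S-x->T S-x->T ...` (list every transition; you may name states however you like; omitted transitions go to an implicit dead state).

Build one automaton per condition and run them in lockstep. The first has 3 states tracking whether and how much of `pq` has been seen; the second has 5 states tracking the count of `q`s modulo 5. A product state is a pair (one from each), accepting exactly when both do. After merging equivalent states the machine shrinks.
With 11 states:
          p    q  
>  s0     s1   s2 
   s1     s1   s3 
   s2     s4   s5 
 * s3     s3   s6 
   s4     s4   s6 
   s5     s6   s7 
   s6     s6   s8 
   s7     s8   s9 
   s8     s8  s10 
   s9    s10   s0 
   s10   s10   s1 
(> = start, * = accepting)

start=s0 accept=s3 s0-p->s1 s0-q->s2 s1-p->s1 s1-q->s3 s2-p->s4 s2-q->s5 s3-p->s3 s3-q->s6 s4-p->s4 s4-q->s6 s5-p->s6 s5-q->s7 s6-p->s6 s6-q->s8 s7-p->s8 s7-q->s9 s8-p->s8 s8-q->s10 s9-p->s10 s9-q->s0 s10-p->s10 s10-q->s1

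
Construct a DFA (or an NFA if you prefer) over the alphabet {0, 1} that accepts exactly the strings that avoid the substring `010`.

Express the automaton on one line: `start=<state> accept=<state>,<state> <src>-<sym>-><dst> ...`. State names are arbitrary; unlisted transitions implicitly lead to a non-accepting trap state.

This is the complement of 'contains `010`'. Use the same substring-matching states — S0 through S3 holding how much of `010` has just been matched — but flip the accepting set: everything except the trap S3 accepts.
        0   1  
>* S0   S1  S0 
 * S1   S1  S2 
 * S2   S3  S0 
   S3   S3  S3 
(> = start, * = accepting)

start=S0 accept=S0,S1,S2 S0-0->S1 S0-1->S0 S1-0->S1 S1-1->S2 S2-0->S3 S2-1->S0 S3-0->S3 S3-1->S3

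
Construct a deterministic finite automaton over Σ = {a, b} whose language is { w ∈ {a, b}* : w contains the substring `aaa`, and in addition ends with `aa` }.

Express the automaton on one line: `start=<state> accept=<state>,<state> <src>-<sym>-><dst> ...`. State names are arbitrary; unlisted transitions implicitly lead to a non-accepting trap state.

start=q0 accept=q3 q0-a->q1 q0-b->q0 q1-a->q2 q1-b->q0 q2-a->q3 q2-b->q0 q3-a->q3 q3-b->q4 q4-a->q5 q4-b->q4 q5-a->q3 q5-b->q4

Build one automaton per condition and run them in lockstep. The first has 4 states tracking whether and how much of `aaa` has been seen; the second has 3 states tracking how much of the suffix `aa` has currently been matched. A product state is a pair (one from each), accepting exactly when both do.
        a   b  
>  q0   q1  q0 
   q1   q2  q0 
   q2   q3  q0 
 * q3   q3  q4 
   q4   q5  q4 
   q5   q3  q4 
(> = start, * = accepting)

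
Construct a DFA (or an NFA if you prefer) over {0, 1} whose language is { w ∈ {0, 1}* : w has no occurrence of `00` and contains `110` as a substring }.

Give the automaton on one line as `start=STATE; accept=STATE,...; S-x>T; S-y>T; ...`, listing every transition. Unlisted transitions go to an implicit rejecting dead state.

Run two small machines in parallel and take their product. One (3 states) tracks partial matches of the forbidden pattern `00`; the other (4 states) tracks whether and how much of `110` has been seen. Each combined state is a pair, one component from each; accept when both components accept.
With 10 states:
       0  1 
>  A   B  C 
   B   D  C 
   C   B  E 
   D   D  F 
   E   G  E 
   F   D  H 
 * G   I  J 
   H   I  H 
   I   I  I 
 * J   G  J 
(> = start, * = accepting)

start=A; accept=G,J; A-0>B; A-1>C; B-0>D; B-1>C; C-0>B; C-1>E; D-0>D; D-1>F; E-0>G; E-1>E; F-0>D; F-1>H; G-0>I; G-1>J; H-0>I; H-1>H; I-0>I; I-1>I; J-0>G; J-1>J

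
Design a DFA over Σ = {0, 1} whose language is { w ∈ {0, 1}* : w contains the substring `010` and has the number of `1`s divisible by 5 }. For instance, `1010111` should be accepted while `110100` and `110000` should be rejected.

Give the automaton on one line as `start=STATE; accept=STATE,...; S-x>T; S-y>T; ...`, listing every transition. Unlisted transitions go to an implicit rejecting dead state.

start=A; accept=T; A-0>B; A-1>C; B-0>B; B-1>D; C-0>E; C-1>F; D-0>G; D-1>F; E-0>E; E-1>H; F-0>I; F-1>J; G-0>G; G-1>K; H-0>K; H-1>J; I-0>I; I-1>L; J-0>M; J-1>N; K-0>K; K-1>O; L-0>O; L-1>N; M-0>M; M-1>P; N-0>Q; N-1>A; O-0>O; O-1>R; P-0>R; P-1>A; Q-0>Q; Q-1>S; R-0>R; R-1>T; S-0>T; S-1>C; T-0>T; T-1>G

Handle the two conditions separately and then intersect. One (4 states) tracks whether and how much of `010` has been seen; the other (5 states) tracks the count of `1`s modulo 5. Each combined state is a pair, one component from each; accept when both components accept.
A 20-state machine:
       0  1 
>  A   B  C 
   B   B  D 
   C   E  F 
   D   G  F 
   E   E  H 
   F   I  J 
   G   G  K 
   H   K  J 
   I   I  L 
   J   M  N 
   K   K  O 
   L   O  N 
   M   M  P 
   N   Q  A 
   O   O  R 
   P   R  A 
   Q   Q  S 
   R   R  T 
   S   T  C 
 * T   T  G 
(> = start, * = accepting)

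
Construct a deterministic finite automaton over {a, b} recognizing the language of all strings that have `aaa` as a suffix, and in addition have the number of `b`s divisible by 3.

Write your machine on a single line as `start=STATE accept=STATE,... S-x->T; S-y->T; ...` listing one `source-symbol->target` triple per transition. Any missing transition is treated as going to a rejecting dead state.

Run two small machines in parallel and take their product. One (4 states) tracks how much of the suffix `aaa` has currently been matched; the other (3 states) tracks the count of `b`s modulo 3. Each combined state is a pair, one component from each; accept when both components accept. After merging equivalent states the machine shrinks.
With 6 states:
        a   b  
>  q0   q1  q2 
   q1   q3  q2 
   q2   q2  q4 
   q3   q5  q2 
   q4   q4  q0 
 * q5   q5  q2 
(> = start, * = accepting)

start=q0; accept=q5; q0-a->q1; q0-b->q2; q1-a->q3; q1-b->q2; q2-a->q2; q2-b->q4; q3-a->q5; q3-b->q2; q4-a->q4; q4-b->q0; q5-a->q5; q5-b->q2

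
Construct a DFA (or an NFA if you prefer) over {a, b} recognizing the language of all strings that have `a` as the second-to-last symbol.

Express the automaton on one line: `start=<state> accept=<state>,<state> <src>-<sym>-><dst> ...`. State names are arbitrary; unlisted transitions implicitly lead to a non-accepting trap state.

start=s0 accept=s3,s4 s0-a->s1 s0-b->s2 s1-a->s3 s1-b->s4 s2-a->s5 s2-b->s6 s3-a->s3 s3-b->s4 s4-a->s5 s4-b->s6 s5-a->s3 s5-b->s4 s6-a->s5 s6-b->s6

A DFA must remember the last 2 symbols (since which symbol is second-to-last isn't known until the input ends). Use one state per possible window of the last ≤2 symbols; accept from those whose window starts with `a`.
With 7 states:
        a   b  
>  s0   s1  s2 
   s1   s3  s4 
   s2   s5  s6 
 * s3   s3  s4 
 * s4   s5  s6 
   s5   s3  s4 
   s6   s5  s6 
(> = start, * = accepting)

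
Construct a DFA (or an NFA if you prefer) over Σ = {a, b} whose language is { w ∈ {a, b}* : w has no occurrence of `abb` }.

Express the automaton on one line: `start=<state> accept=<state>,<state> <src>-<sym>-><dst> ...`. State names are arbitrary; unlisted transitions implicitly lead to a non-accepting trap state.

start=S0 accept=S0,S1,S2 S0-a->S1 S0-b->S0 S1-a->S1 S1-b->S2 S2-a->S1 S2-b->S3 S3-a->S3 S3-b->S3

This is the complement of 'contains `abb`'. Use the same substring-matching states — S0 through S3 holding how much of `abb` has just been matched — but flip the accepting set: everything except the trap S3 accepts.
A 4-state machine:
        a   b  
>* S0   S1  S0 
 * S1   S1  S2 
 * S2   S1  S3 
   S3   S3  S3 
(> = start, * = accepting)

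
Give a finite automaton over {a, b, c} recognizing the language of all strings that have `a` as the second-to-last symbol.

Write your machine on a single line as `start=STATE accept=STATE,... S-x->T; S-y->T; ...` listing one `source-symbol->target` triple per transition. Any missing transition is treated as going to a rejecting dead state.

Because acceptance depends on a position counted from the end, the machine has to buffer the most recent 2 symbols. Make each state the string of the last up-to-2 symbols read; on input `x` shift the window left and append `x`. Accept when the buffered window has length 2 and begins with `a`.
13 states suffice.
          a    b    c  
>  S0     S1   S2   S3 
   S1     S4   S5   S6 
   S2     S7   S8   S9 
   S3    S10  S11  S12 
 * S4     S4   S5   S6 
 * S5     S7   S8   S9 
 * S6    S10  S11  S12 
   S7     S4   S5   S6 
   S8     S7   S8   S9 
   S9    S10  S11  S12 
   S10    S4   S5   S6 
   S11    S7   S8   S9 
   S12   S10  S11  S12 
(> = start, * = accepting)

start=S0; accept=S4,S5,S6; S0-a->S1; S0-b->S2; S0-c->S3; S1-a->S4; S1-b->S5; S1-c->S6; S2-a->S7; S2-b->S8; S2-c->S9; S3-a->S10; S3-b->S11; S3-c->S12; S4-a->S4; S4-b->S5; S4-c->S6; S5-a->S7; S5-b->S8; S5-c->S9; S6-a->S10; S6-b->S11; S6-c->S12; S7-a->S4; S7-b->S5; S7-c->S6; S8-a->S7; S8-b->S8; S8-c->S9; S9-a->S10; S9-b->S11; S9-c->S12; S10-a->S4; S10-b->S5; S10-c->S6; S11-a->S7; S11-b->S8; S11-c->S9; S12-a->S10; S12-b->S11; S12-c->S12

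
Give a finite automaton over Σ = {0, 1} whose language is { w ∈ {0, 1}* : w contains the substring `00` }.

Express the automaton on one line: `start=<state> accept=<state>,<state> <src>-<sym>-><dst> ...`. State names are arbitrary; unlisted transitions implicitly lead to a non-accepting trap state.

start=S0 accept=S2 S0-0->S1 S0-1->S0 S1-0->S2 S1-1->S0 S2-0->S2 S2-1->S2

States S0..S1 record the length of the longest prefix of `00` that matches the current input suffix. Reaching S2 means `00` has been seen, and we stay there forever. Accept from S2.
With 3 states:
        0   1  
>  S0   S1  S0 
   S1   S2  S0 
 * S2   S2  S2 
(> = start, * = accepting)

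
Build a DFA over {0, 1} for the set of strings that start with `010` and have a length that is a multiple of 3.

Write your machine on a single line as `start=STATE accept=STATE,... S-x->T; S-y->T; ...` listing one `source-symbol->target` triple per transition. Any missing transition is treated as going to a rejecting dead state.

Run two small machines in parallel and take their product. One (5 states) tracks whether the input so far still matches the prefix `010`; the other (3 states) tracks the input length modulo 3. Each combined state is a pair, one component from each; accept when both components accept.
A 9-state machine:
       0  1 
>  A   B  C 
   B   D  E 
   C   D  D 
   D   F  F 
   E   G  F 
   F   C  C 
 * G   H  H 
   H   I  I 
   I   G  G 
(> = start, * = accepting)

start=A; accept=G; A-0->B; A-1->C; B-0->D; B-1->E; C-0->D; C-1->D; D-0->F; D-1->F; E-0->G; E-1->F; F-0->C; F-1->C; G-0->H; G-1->H; H-0->I; H-1->I; I-0->G; I-1->G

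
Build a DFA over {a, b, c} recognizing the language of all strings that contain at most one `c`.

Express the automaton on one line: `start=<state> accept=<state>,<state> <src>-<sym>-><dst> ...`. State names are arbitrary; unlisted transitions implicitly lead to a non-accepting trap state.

start=S0 accept=S0,S1 S0-a->S0 S0-b->S0 S0-c->S1 S1-a->S1 S1-b->S1 S1-c->S2 S2-a->S2 S2-b->S2 S2-c->S2

Only the number of `c`s matters, and only up to 2. Make a chain S0 → S1 → S2 advanced by each `c` (with S2 absorbing); every other symbol self-loops. The accepting set is {S0, S1}.
3 states suffice.
        a   b   c  
>* S0   S0  S0  S1 
 * S1   S1  S1  S2 
   S2   S2  S2  S2 
(> = start, * = accepting)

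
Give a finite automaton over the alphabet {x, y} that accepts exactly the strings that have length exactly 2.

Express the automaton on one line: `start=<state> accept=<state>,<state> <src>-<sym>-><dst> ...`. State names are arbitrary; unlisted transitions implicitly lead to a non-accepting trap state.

start=A accept=C A-x->B A-y->B B-x->C B-y->C C-x->D C-y->D D-x->D D-y->D

Count input length up to 3: every symbol moves from A toward D, which means 'more than 2' and absorbs. Accept from {C}.
With 4 states:
       x  y 
>  A   B  B 
   B   C  C 
 * C   D  D 
   D   D  D 
(> = start, * = accepting)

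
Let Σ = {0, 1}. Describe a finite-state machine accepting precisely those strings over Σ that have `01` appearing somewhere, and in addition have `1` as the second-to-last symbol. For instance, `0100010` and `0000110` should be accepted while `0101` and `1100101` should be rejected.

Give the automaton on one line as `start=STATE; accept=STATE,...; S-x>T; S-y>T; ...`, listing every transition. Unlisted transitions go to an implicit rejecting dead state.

Handle the two conditions separately and then intersect. The first has 3 states tracking whether and how much of `01` has been seen; the second has 7 states tracking the last 2 symbols read. A product state is a pair (one from each), accepting exactly when both do. Equivalent product states are then merged.
        0   1  
>  q0   q1  q0 
   q1   q1  q2 
   q2   q3  q4 
 * q3   q1  q2 
 * q4   q3  q4 
(> = start, * = accepting)

start=q0; accept=q3,q4; q0-0>q1; q0-1>q0; q1-0>q1; q1-1>q2; q2-0>q3; q2-1>q4; q3-0>q1; q3-1>q2; q4-0>q3; q4-1>q4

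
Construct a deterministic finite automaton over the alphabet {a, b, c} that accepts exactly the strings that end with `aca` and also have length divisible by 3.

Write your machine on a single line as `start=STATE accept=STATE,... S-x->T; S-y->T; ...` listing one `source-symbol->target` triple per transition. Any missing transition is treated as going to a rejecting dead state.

Build one automaton per condition and run them in lockstep. The first has 4 states tracking how much of the suffix `aca` has currently been matched; the second has 3 states tracking the input length modulo 3. A product state is a pair (one from each), accepting exactly when both do. Equivalent product states are then merged.
With 6 states:
        a   b   c  
>  S0   S1  S2  S2 
   S1   S3  S3  S4 
   S2   S3  S3  S3 
   S3   S0  S0  S0 
   S4   S5  S0  S0 
 * S5   S1  S2  S2 
(> = start, * = accepting)

start=S0; accept=S5; S0-a->S1; S0-b->S2; S0-c->S2; S1-a->S3; S1-b->S3; S1-c->S4; S2-a->S3; S2-b->S3; S2-c->S3; S3-a->S0; S3-b->S0; S3-c->S0; S4-a->S5; S4-b->S0; S4-c->S0; S5-a->S1; S5-b->S2; S5-c->S2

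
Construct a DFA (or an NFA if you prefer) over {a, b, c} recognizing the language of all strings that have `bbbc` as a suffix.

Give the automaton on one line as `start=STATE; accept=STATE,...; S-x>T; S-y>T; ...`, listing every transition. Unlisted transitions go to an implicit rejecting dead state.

Let each state record the length of the longest suffix of the input read so far that is also a prefix of `bbbc`. S1 means the last symbol is `b`; S2 means the last 2 symbols are `bb`; S3 means the last 3 symbols are `bbb`; S4 means the last 4 symbols are `bbbc`. Accept only at S4, where the string currently ends in `bbbc`.
With 5 states:
        a   b   c  
>  S0   S0  S1  S0 
   S1   S0  S2  S0 
   S2   S0  S3  S0 
   S3   S0  S3  S4 
 * S4   S0  S1  S0 
(> = start, * = accepting)

start=S0; accept=S4; S0-a>S0; S0-b>S1; S0-c>S0; S1-a>S0; S1-b>S2; S1-c>S0; S2-a>S0; S2-b>S3; S2-c>S0; S3-a>S0; S3-b>S3; S3-c>S4; S4-a>S0; S4-b>S1; S4-c>S0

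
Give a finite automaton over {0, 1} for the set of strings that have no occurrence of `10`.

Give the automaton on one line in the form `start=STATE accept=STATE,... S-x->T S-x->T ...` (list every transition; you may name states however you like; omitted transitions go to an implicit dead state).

Track partial matches of the forbidden pattern `10`. State q2 is a dead state reached once `10` has occurred; every other state accepts. q0 means no part of `10` is currently matched.
With 3 states:
        0   1  
>* q0   q0  q1 
 * q1   q2  q1 
   q2   q2  q2 
(> = start, * = accepting)

start=q0 accept=q0,q1 q0-0->q0 q0-1->q1 q1-0->q2 q1-1->q1 q2-0->q2 q2-1->q2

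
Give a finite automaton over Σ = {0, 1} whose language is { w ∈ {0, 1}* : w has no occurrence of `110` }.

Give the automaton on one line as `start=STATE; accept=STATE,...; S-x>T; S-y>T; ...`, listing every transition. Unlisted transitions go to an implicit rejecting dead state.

This is the complement of 'contains `110`'. Use the same substring-matching states — q0 through q3 holding how much of `110` has just been matched — but flip the accepting set: everything except the trap q3 accepts.
With 4 states:
        0   1  
>* q0   q0  q1 
 * q1   q0  q2 
 * q2   q3  q2 
   q3   q3  q3 
(> = start, * = accepting)

start=q0; accept=q0,q1,q2; q0-0>q0; q0-1>q1; q1-0>q0; q1-1>q2; q2-0>q3; q2-1>q2; q3-0>q3; q3-1>q3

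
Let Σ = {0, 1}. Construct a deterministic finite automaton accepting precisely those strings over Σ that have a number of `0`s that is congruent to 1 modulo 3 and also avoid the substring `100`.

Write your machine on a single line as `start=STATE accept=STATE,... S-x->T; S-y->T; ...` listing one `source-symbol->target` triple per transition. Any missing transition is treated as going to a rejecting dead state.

start=q0; accept=q1,q4,q5; q0-0->q1; q0-1->q2; q1-0->q3; q1-1->q4; q2-0->q5; q2-1->q2; q3-0->q0; q3-1->q6; q4-0->q7; q4-1->q4; q5-0->q8; q5-1->q4; q6-0->q9; q6-1->q6; q7-0->q8; q7-1->q6; q8-0->q8; q8-1->q8; q9-0->q8; q9-1->q2

Run two small machines in parallel and take their product. The first has 3 states tracking the count of `0`s modulo 3; the second has 4 states tracking partial matches of the forbidden pattern `100`. A product state is a pair (one from each), accepting exactly when both do. Equivalent product states are then merged.
10 states suffice.
        0   1  
>  q0   q1  q2 
 * q1   q3  q4 
   q2   q5  q2 
   q3   q0  q6 
 * q4   q7  q4 
 * q5   q8  q4 
   q6   q9  q6 
   q7   q8  q6 
   q8   q8  q8 
   q9   q8  q2 
(> = start, * = accepting)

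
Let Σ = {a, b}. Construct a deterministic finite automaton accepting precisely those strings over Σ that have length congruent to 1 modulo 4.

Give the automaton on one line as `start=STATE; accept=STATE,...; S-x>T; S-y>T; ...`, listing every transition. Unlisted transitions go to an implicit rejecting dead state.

Count input length modulo 4: every symbol advances one step around the cycle q0 → q1 → q2 → q3 → q0. Accept at q1.
With 4 states:
        a   b  
>  q0   q1  q1 
 * q1   q2  q2 
   q2   q3  q3 
   q3   q0  q0 
(> = start, * = accepting)

start=q0; accept=q1; q0-a>q1; q0-b>q1; q1-a>q2; q1-b>q2; q2-a>q3; q2-b>q3; q3-a>q0; q3-b>q0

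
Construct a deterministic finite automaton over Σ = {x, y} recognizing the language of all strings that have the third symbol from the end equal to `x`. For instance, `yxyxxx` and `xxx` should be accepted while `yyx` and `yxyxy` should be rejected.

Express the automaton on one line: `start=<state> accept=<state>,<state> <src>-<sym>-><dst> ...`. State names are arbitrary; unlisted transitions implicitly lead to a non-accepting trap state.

Because acceptance depends on a position counted from the end, the machine has to buffer the most recent 3 symbols. Make each state the string of the last up-to-3 symbols read; on input `x` shift the window left and append `x`. Accept when the buffered window has length 3 and begins with `x`.
          x    y  
>  q0     q1   q2 
   q1     q3   q4 
   q2     q5   q6 
   q3     q7   q8 
   q4     q9  q10 
   q5    q11  q12 
   q6    q13  q14 
 * q7     q7   q8 
 * q8     q9  q10 
 * q9    q11  q12 
 * q10   q13  q14 
   q11    q7   q8 
   q12    q9  q10 
   q13   q11  q12 
   q14   q13  q14 
(> = start, * = accepting)

start=q0 accept=q7,q8,q9,q10 q0-x->q1 q0-y->q2 q1-x->q3 q1-y->q4 q2-x->q5 q2-y->q6 q3-x->q7 q3-y->q8 q4-x->q9 q4-y->q10 q5-x->q11 q5-y->q12 q6-x->q13 q6-y->q14 q7-x->q7 q7-y->q8 q8-x->q9 q8-y->q10 q9-x->q11 q9-y->q12 q10-x->q13 q10-y->q14 q11-x->q7 q11-y->q8 q12-x->q9 q12-y->q10 q13-x->q11 q13-y->q12 q14-x->q13 q14-y->q14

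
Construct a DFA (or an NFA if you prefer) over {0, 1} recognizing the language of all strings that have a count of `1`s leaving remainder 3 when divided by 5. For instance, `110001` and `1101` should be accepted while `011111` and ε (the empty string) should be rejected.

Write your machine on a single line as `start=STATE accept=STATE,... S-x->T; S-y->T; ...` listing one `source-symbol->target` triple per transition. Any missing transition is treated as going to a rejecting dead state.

start=q0; accept=q3; q0-0->q0; q0-1->q1; q1-0->q1; q1-1->q2; q2-0->q2; q2-1->q3; q3-0->q3; q3-1->q4; q4-0->q4; q4-1->q0

Keep the running count of `1`s modulo 5: each `1` advances along the cycle q0 → q1 → q2 → q3 → q4 → q0 while other symbols loop. Accept at q3.
A 5-state machine:
        0   1  
>  q0   q0  q1 
   q1   q1  q2 
   q2   q2  q3 
 * q3   q3  q4 
   q4   q4  q0 
(> = start, * = accepting)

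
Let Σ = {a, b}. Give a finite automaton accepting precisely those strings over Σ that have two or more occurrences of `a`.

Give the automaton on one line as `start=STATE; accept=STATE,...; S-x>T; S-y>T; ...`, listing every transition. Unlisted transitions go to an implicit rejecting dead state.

Count `a`s, saturating at 3: states s0 through s2 mean 0 through 2 `a`s seen; s3 means more than 2. Each `a` increments (capped at s3); other symbols loop. Accept from {s2, s3}.
4 states suffice.
        a   b  
>  s0   s1  s0 
   s1   s2  s1 
 * s2   s3  s2 
 * s3   s3  s3 
(> = start, * = accepting)

start=s0; accept=s2,s3; s0-a>s1; s0-b>s0; s1-a>s2; s1-b>s1; s2-a>s3; s2-b>s2; s3-a>s3; s3-b>s3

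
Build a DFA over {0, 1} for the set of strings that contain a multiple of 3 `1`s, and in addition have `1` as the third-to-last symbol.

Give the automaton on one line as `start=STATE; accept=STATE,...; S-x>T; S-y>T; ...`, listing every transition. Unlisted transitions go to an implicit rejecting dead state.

Handle the two conditions separately and then intersect. One (3 states) tracks the count of `1`s modulo 3; the other (15 states) tracks the last 3 symbols read. Each combined state is a pair, one component from each; accept when both components accept. Minimizing collapses redundant product states.
With 14 states:
       0  1 
>  A   A  B 
   B   C  D 
   C   C  E 
   D   F  G 
   E   F  H 
   F   I  J 
 * G   K  B 
   H   K  B 
   I   I  L 
 * J   M  B 
 * K   N  B 
   L   M  B 
   M   N  B 
 * N   A  B 
(> = start, * = accepting)

start=A; accept=G,J,K,N; A-0>A; A-1>B; B-0>C; B-1>D; C-0>C; C-1>E; D-0>F; D-1>G; E-0>F; E-1>H; F-0>I; F-1>J; G-0>K; G-1>B; H-0>K; H-1>B; I-0>I; I-1>L; J-0>M; J-1>B; K-0>N; K-1>B; L-0>M; L-1>B; M-0>N; M-1>B; N-0>A; N-1>B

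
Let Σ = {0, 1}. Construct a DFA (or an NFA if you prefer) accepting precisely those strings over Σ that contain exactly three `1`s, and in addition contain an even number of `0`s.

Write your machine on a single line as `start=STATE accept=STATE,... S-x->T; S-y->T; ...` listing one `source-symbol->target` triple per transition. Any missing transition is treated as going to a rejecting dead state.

Build one automaton per condition and run them in lockstep. The first has 5 states tracking the count of `1`s, saturating at 4; the second has 2 states tracking the count of `0`s modulo 2. A product state is a pair (one from each), accepting exactly when both do. After merging equivalent states the machine shrinks.
       0  1 
>  A   B  C 
   B   A  D 
   C   D  E 
   D   C  F 
   E   F  G 
   F   E  H 
 * G   H  I 
   H   G  I 
   I   I  I 
(> = start, * = accepting)

start=A; accept=G; A-0->B; A-1->C; B-0->A; B-1->D; C-0->D; C-1->E; D-0->C; D-1->F; E-0->F; E-1->G; F-0->E; F-1->H; G-0->H; G-1->I; H-0->G; H-1->I; I-0->I; I-1->I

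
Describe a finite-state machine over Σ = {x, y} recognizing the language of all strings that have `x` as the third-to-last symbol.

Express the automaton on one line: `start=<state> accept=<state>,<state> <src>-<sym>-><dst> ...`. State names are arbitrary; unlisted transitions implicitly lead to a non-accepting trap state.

start=A accept=H,I,J,K A-x->B A-y->C B-x->D B-y->E C-x->F C-y->G D-x->H D-y->I E-x->J E-y->K F-x->L F-y->M G-x->N G-y->O H-x->H H-y->I I-x->J I-y->K J-x->L J-y->M K-x->N K-y->O L-x->H L-y->I M-x->J M-y->K N-x->L N-y->M O-x->N O-y->O

A DFA must remember the last 3 symbols (since which symbol is third-to-last isn't known until the input ends). Use one state per possible window of the last ≤3 symbols; accept from those whose window starts with `x`.
15 states suffice.
       x  y 
>  A   B  C 
   B   D  E 
   C   F  G 
   D   H  I 
   E   J  K 
   F   L  M 
   G   N  O 
 * H   H  I 
 * I   J  K 
 * J   L  M 
 * K   N  O 
   L   H  I 
   M   J  K 
   N   L  M 
   O   N  O 
(> = start, * = accepting)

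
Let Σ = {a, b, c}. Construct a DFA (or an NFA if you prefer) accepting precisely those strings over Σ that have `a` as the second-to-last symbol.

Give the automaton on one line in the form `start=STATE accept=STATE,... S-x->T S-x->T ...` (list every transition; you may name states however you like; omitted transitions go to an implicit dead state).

start=q0 accept=q4,q5,q6 q0-a->q1 q0-b->q2 q0-c->q3 q1-a->q4 q1-b->q5 q1-c->q6 q2-a->q7 q2-b->q8 q2-c->q9 q3-a->q10 q3-b->q11 q3-c->q12 q4-a->q4 q4-b->q5 q4-c->q6 q5-a->q7 q5-b->q8 q5-c->q9 q6-a->q10 q6-b->q11 q6-c->q12 q7-a->q4 q7-b->q5 q7-c->q6 q8-a->q7 q8-b->q8 q8-c->q9 q9-a->q10 q9-b->q11 q9-c->q12 q10-a->q4 q10-b->q5 q10-c->q6 q11-a->q7 q11-b->q8 q11-c->q9 q12-a->q10 q12-b->q11 q12-c->q12

Because acceptance depends on a position counted from the end, the machine has to buffer the most recent 2 symbols. Make each state the string of the last up-to-2 symbols read; on input `x` shift the window left and append `x`. Accept when the buffered window has length 2 and begins with `a`.
          a    b    c  
>  q0     q1   q2   q3 
   q1     q4   q5   q6 
   q2     q7   q8   q9 
   q3    q10  q11  q12 
 * q4     q4   q5   q6 
 * q5     q7   q8   q9 
 * q6    q10  q11  q12 
   q7     q4   q5   q6 
   q8     q7   q8   q9 
   q9    q10  q11  q12 
   q10    q4   q5   q6 
   q11    q7   q8   q9 
   q12   q10  q11  q12 
(> = start, * = accepting)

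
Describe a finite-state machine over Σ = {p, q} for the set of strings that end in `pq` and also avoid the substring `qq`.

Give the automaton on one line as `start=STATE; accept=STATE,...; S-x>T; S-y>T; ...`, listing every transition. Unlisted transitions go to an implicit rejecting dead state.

start=S0; accept=S3; S0-p>S1; S0-q>S2; S1-p>S1; S1-q>S3; S2-p>S1; S2-q>S4; S3-p>S1; S3-q>S4; S4-p>S4; S4-q>S4

Handle the two conditions separately and then intersect. One (3 states) tracks how much of the suffix `pq` has currently been matched; the other (3 states) tracks partial matches of the forbidden pattern `qq`. Each combined state is a pair, one component from each; accept when both components accept. Minimizing collapses redundant product states.
With 5 states:
        p   q  
>  S0   S1  S2 
   S1   S1  S3 
   S2   S1  S4 
 * S3   S1  S4 
   S4   S4  S4 
(> = start, * = accepting)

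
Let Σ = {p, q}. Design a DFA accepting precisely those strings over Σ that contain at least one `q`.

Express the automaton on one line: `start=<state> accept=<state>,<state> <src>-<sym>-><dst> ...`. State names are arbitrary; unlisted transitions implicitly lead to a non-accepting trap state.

start=S0 accept=S1,S2 S0-p->S0 S0-q->S1 S1-p->S1 S1-q->S2 S2-p->S2 S2-q->S2

Count `q`s, saturating at 2: state S0 means no `q` yet, S1 means one `q` seen, S2 means more than one. Each `q` increments (capped at S2); other symbols loop. Accept from {S1, S2}.
With 3 states:
        p   q  
>  S0   S0  S1 
 * S1   S1  S2 
 * S2   S2  S2 
(> = start, * = accepting)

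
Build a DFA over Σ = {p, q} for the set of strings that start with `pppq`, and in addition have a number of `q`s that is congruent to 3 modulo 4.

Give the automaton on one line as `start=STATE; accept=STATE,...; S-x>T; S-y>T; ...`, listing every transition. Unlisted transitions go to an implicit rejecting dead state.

start=s0; accept=s10; s0-p>s1; s0-q>s2; s1-p>s3; s1-q>s2; s2-p>s2; s2-q>s4; s3-p>s5; s3-q>s2; s4-p>s4; s4-q>s6; s5-p>s7; s5-q>s8; s6-p>s6; s6-q>s7; s7-p>s7; s7-q>s2; s8-p>s8; s8-q>s9; s9-p>s9; s9-q>s10; s10-p>s10; s10-q>s11; s11-p>s11; s11-q>s8

Build one automaton per condition and run them in lockstep. One (6 states) tracks whether the input so far still matches the prefix `pppq`; the other (4 states) tracks the count of `q`s modulo 4. Each combined state is a pair, one component from each; accept when both components accept.
12 states suffice.
          p    q  
>  s0     s1   s2 
   s1     s3   s2 
   s2     s2   s4 
   s3     s5   s2 
   s4     s4   s6 
   s5     s7   s8 
   s6     s6   s7 
   s7     s7   s2 
   s8     s8   s9 
   s9     s9  s10 
 * s10   s10  s11 
   s11   s11   s8 
(> = start, * = accepting)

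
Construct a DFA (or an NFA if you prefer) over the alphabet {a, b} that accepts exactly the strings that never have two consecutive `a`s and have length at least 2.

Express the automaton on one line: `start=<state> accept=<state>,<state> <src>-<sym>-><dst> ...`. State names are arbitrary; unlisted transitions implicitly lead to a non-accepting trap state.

start=q0 accept=q4,q5 q0-a->q1 q0-b->q2 q1-a->q3 q1-b->q4 q2-a->q5 q2-b->q4 q3-a->q3 q3-b->q3 q4-a->q5 q4-b->q4 q5-a->q3 q5-b->q4

Handle the two conditions separately and then intersect. One (3 states) tracks partial matches of the forbidden pattern `aa`; the other (4 states) tracks the input length, saturating at 3. Each combined state is a pair, one component from each; accept when both components accept. Equivalent product states are then merged.
6 states suffice.
        a   b  
>  q0   q1  q2 
   q1   q3  q4 
   q2   q5  q4 
   q3   q3  q3 
 * q4   q5  q4 
 * q5   q3  q4 
(> = start, * = accepting)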